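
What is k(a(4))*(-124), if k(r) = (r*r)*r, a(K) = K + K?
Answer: -63488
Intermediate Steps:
a(K) = 2*K
k(r) = r**3 (k(r) = r**2*r = r**3)
k(a(4))*(-124) = (2*4)**3*(-124) = 8**3*(-124) = 512*(-124) = -63488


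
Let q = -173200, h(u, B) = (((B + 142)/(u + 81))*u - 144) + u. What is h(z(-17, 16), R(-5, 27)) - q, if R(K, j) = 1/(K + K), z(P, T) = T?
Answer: 83951272/485 ≈ 1.7310e+5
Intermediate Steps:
R(K, j) = 1/(2*K)
h(u, B) = -144 + u + u*(142 + B)/(81 + u) (h(u, B) = (((142 + B)/(81 + u))*u - 144) + u = (u*(142 + B)/(81 + u) - 144) + u = (-144 + u*(142 + B)/(81 + u)) + u = -144 + u + u*(142 + B)/(81 + u))
h(z(-17, 16), R(-5, 27)) - q = (-11664 + 16**2 + 79*16 + ((1/2)/(-5))*16)/(81 + 16) - 1*(-173200) = (-11664 + 256 + 1264 + ((1/2)*(-1/5))*16)/97 + 173200 = (-11664 + 256 + 1264 - 1/10*16)/97 + 173200 = (-11664 + 256 + 1264 - 8/5)/97 + 173200 = (1/97)*(-50728/5) + 173200 = -50728/485 + 173200 = 83951272/485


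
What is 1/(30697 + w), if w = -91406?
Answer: -1/60709 ≈ -1.6472e-5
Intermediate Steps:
1/(30697 + w) = 1/(30697 - 91406) = 1/(-60709) = -1/60709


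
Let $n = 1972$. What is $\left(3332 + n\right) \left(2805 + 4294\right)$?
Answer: $37653096$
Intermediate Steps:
$\left(3332 + n\right) \left(2805 + 4294\right) = \left(3332 + 1972\right) \left(2805 + 4294\right) = 5304 \cdot 7099 = 37653096$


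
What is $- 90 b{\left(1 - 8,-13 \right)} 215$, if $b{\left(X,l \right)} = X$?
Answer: $135450$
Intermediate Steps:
$- 90 b{\left(1 - 8,-13 \right)} 215 = - 90 \left(1 - 8\right) 215 = \left(-90\right) \left(-7\right) 215 = 630 \cdot 215 = 135450$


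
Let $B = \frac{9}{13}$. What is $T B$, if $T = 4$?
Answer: $\frac{36}{13} \approx 2.7692$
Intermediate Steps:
$B = \frac{9}{13}$ ($B = 9 \cdot \frac{1}{13} = \frac{9}{13} \approx 0.69231$)
$T B = 4 \cdot \frac{9}{13} = \frac{36}{13}$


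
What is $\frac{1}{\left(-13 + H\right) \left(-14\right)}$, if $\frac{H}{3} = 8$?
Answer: $- \frac{1}{154} \approx -0.0064935$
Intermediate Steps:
$H = 24$ ($H = 3 \cdot 8 = 24$)
$\frac{1}{\left(-13 + H\right) \left(-14\right)} = \frac{1}{\left(-13 + 24\right) \left(-14\right)} = \frac{1}{11 \left(-14\right)} = \frac{1}{-154} = - \frac{1}{154}$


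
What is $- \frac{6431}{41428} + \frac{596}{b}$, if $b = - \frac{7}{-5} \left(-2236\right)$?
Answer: $- \frac{56028363}{162107764} \approx -0.34562$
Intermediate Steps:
$b = - \frac{15652}{5}$ ($b = \left(-7\right) \left(- \frac{1}{5}\right) \left(-2236\right) = \frac{7}{5} \left(-2236\right) = - \frac{15652}{5} \approx -3130.4$)
$- \frac{6431}{41428} + \frac{596}{b} = - \frac{6431}{41428} + \frac{596}{- \frac{15652}{5}} = \left(-6431\right) \frac{1}{41428} + 596 \left(- \frac{5}{15652}\right) = - \frac{6431}{41428} - \frac{745}{3913} = - \frac{56028363}{162107764}$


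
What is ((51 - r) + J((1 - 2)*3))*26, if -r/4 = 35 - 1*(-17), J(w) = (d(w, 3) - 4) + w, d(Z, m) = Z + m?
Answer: 6552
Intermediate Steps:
J(w) = -1 + 2*w (J(w) = ((w + 3) - 4) + w = ((3 + w) - 4) + w = (-1 + w) + w = -1 + 2*w)
r = -208 (r = -4*(35 - 1*(-17)) = -4*(35 + 17) = -4*52 = -208)
((51 - r) + J((1 - 2)*3))*26 = ((51 - 1*(-208)) + (-1 + 2*((1 - 2)*3)))*26 = ((51 + 208) + (-1 + 2*(-1*3)))*26 = (259 + (-1 + 2*(-3)))*26 = (259 + (-1 - 6))*26 = (259 - 7)*26 = 252*26 = 6552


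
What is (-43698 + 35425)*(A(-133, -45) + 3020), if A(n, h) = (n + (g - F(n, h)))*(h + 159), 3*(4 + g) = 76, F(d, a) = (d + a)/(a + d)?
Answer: 81273952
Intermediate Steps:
F(d, a) = 1 (F(d, a) = (a + d)/(a + d) = 1)
g = 64/3 (g = -4 + (⅓)*76 = -4 + 76/3 = 64/3 ≈ 21.333)
A(n, h) = (159 + h)*(61/3 + n) (A(n, h) = (n + (64/3 - 1*1))*(h + 159) = (n + (64/3 - 1))*(159 + h) = (n + 61/3)*(159 + h) = (61/3 + n)*(159 + h) = (159 + h)*(61/3 + n))
(-43698 + 35425)*(A(-133, -45) + 3020) = (-43698 + 35425)*((3233 + 159*(-133) + (61/3)*(-45) - 45*(-133)) + 3020) = -8273*((3233 - 21147 - 915 + 5985) + 3020) = -8273*(-12844 + 3020) = -8273*(-9824) = 81273952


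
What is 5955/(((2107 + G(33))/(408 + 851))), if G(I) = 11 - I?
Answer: 499823/139 ≈ 3595.8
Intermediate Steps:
5955/(((2107 + G(33))/(408 + 851))) = 5955/(((2107 + (11 - 1*33))/(408 + 851))) = 5955/(((2107 + (11 - 33))/1259)) = 5955/(((2107 - 22)*(1/1259))) = 5955/((2085*(1/1259))) = 5955/(2085/1259) = 5955*(1259/2085) = 499823/139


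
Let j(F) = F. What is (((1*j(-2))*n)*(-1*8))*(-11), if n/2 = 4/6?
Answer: -704/3 ≈ -234.67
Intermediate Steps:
n = 4/3 (n = 2*(4/6) = 2*(4*(1/6)) = 2*(2/3) = 4/3 ≈ 1.3333)
(((1*j(-2))*n)*(-1*8))*(-11) = (((1*(-2))*(4/3))*(-1*8))*(-11) = (-2*4/3*(-8))*(-11) = -8/3*(-8)*(-11) = (64/3)*(-11) = -704/3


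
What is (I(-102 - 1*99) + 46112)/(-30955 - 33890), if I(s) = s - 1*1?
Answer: -9182/12969 ≈ -0.70800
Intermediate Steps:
I(s) = -1 + s (I(s) = s - 1 = -1 + s)
(I(-102 - 1*99) + 46112)/(-30955 - 33890) = ((-1 + (-102 - 1*99)) + 46112)/(-30955 - 33890) = ((-1 + (-102 - 99)) + 46112)/(-64845) = ((-1 - 201) + 46112)*(-1/64845) = (-202 + 46112)*(-1/64845) = 45910*(-1/64845) = -9182/12969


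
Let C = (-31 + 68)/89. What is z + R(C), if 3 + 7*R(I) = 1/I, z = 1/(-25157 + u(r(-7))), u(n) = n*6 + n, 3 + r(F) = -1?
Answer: -554329/6522915 ≈ -0.084982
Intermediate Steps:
r(F) = -4 (r(F) = -3 - 1 = -4)
u(n) = 7*n (u(n) = 6*n + n = 7*n)
C = 37/89 (C = 37*(1/89) = 37/89 ≈ 0.41573)
z = -1/25185 (z = 1/(-25157 + 7*(-4)) = 1/(-25157 - 28) = 1/(-25185) = -1/25185 ≈ -3.9706e-5)
R(I) = -3/7 + 1/(7*I)
z + R(C) = -1/25185 + (1 - 3*37/89)/(7*(37/89)) = -1/25185 + (1/7)*(89/37)*(1 - 111/89) = -1/25185 + (1/7)*(89/37)*(-22/89) = -1/25185 - 22/259 = -554329/6522915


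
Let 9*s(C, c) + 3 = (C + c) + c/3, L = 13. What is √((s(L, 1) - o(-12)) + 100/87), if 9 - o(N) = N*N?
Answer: √9360417/261 ≈ 11.722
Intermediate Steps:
o(N) = 9 - N² (o(N) = 9 - N*N = 9 - N²)
s(C, c) = -⅓ + C/9 + 4*c/27 (s(C, c) = -⅓ + ((C + c) + c/3)/9 = -⅓ + (C + 4*c/3)/9 = -⅓ + (C/9 + 4*c/27) = -⅓ + C/9 + 4*c/27)
√((s(L, 1) - o(-12)) + 100/87) = √(((-⅓ + (⅑)*13 + (4/27)*1) - (9 - 1*(-12)²)) + 100/87) = √(((-⅓ + 13/9 + 4/27) - (9 - 1*144)) + 100*(1/87)) = √((34/27 - (9 - 144)) + 100/87) = √((34/27 - 1*(-135)) + 100/87) = √((34/27 + 135) + 100/87) = √(3679/27 + 100/87) = √(107591/783) = √9360417/261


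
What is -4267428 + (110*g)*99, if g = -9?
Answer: -4365438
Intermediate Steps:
-4267428 + (110*g)*99 = -4267428 + (110*(-9))*99 = -4267428 - 990*99 = -4267428 - 98010 = -4365438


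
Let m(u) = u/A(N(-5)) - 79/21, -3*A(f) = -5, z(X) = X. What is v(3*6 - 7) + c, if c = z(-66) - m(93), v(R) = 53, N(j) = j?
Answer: -6829/105 ≈ -65.038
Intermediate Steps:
A(f) = 5/3 (A(f) = -1/3*(-5) = 5/3)
m(u) = -79/21 + 3*u/5 (m(u) = u/(5/3) - 79/21 = u*(3/5) - 79*1/21 = 3*u/5 - 79/21 = -79/21 + 3*u/5)
c = -12394/105 (c = -66 - (-79/21 + (3/5)*93) = -66 - (-79/21 + 279/5) = -66 - 1*5464/105 = -66 - 5464/105 = -12394/105 ≈ -118.04)
v(3*6 - 7) + c = 53 - 12394/105 = -6829/105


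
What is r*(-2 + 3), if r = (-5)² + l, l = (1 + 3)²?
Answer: 41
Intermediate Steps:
l = 16 (l = 4² = 16)
r = 41 (r = (-5)² + 16 = 25 + 16 = 41)
r*(-2 + 3) = 41*(-2 + 3) = 41*1 = 41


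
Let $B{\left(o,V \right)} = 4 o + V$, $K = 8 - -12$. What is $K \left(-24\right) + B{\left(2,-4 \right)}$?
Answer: $-476$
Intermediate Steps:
$K = 20$ ($K = 8 + 12 = 20$)
$B{\left(o,V \right)} = V + 4 o$
$K \left(-24\right) + B{\left(2,-4 \right)} = 20 \left(-24\right) + \left(-4 + 4 \cdot 2\right) = -480 + \left(-4 + 8\right) = -480 + 4 = -476$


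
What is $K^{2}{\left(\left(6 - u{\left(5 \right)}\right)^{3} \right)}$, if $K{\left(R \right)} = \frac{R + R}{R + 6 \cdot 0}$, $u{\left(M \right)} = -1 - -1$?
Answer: $4$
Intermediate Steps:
$u{\left(M \right)} = 0$ ($u{\left(M \right)} = -1 + 1 = 0$)
$K{\left(R \right)} = 2$ ($K{\left(R \right)} = \frac{2 R}{R + 0} = \frac{2 R}{R} = 2$)
$K^{2}{\left(\left(6 - u{\left(5 \right)}\right)^{3} \right)} = 2^{2} = 4$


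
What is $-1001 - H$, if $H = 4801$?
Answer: $-5802$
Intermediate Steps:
$-1001 - H = -1001 - 4801 = -5802$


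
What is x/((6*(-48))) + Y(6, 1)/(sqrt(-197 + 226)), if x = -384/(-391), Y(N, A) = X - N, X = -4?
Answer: -4/1173 - 10*sqrt(29)/29 ≈ -1.8604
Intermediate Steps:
Y(N, A) = -4 - N
x = 384/391 (x = -384*(-1/391) = 384/391 ≈ 0.98210)
x/((6*(-48))) + Y(6, 1)/(sqrt(-197 + 226)) = 384/(391*((6*(-48)))) + (-4 - 1*6)/(sqrt(-197 + 226)) = (384/391)/(-288) + (-4 - 6)/(sqrt(29)) = (384/391)*(-1/288) - 10*sqrt(29)/29 = -4/1173 - 10*sqrt(29)/29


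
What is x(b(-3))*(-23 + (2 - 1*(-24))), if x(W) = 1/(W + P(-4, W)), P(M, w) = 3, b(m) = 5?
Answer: 3/8 ≈ 0.37500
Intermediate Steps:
x(W) = 1/(3 + W) (x(W) = 1/(W + 3) = 1/(3 + W))
x(b(-3))*(-23 + (2 - 1*(-24))) = (-23 + (2 - 1*(-24)))/(3 + 5) = (-23 + (2 + 24))/8 = (-23 + 26)/8 = (⅛)*3 = 3/8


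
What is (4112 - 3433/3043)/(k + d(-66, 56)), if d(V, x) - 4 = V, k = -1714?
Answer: -12509383/5404368 ≈ -2.3147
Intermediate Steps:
d(V, x) = 4 + V
(4112 - 3433/3043)/(k + d(-66, 56)) = (4112 - 3433/3043)/(-1714 + (4 - 66)) = (4112 - 3433*1/3043)/(-1714 - 62) = (4112 - 3433/3043)/(-1776) = (12509383/3043)*(-1/1776) = -12509383/5404368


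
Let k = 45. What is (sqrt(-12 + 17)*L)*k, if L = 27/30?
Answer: 81*sqrt(5)/2 ≈ 90.561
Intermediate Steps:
L = 9/10 (L = 27*(1/30) = 9/10 ≈ 0.90000)
(sqrt(-12 + 17)*L)*k = (sqrt(-12 + 17)*(9/10))*45 = (sqrt(5)*(9/10))*45 = (9*sqrt(5)/10)*45 = 81*sqrt(5)/2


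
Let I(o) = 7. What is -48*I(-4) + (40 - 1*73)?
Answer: -369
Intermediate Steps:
-48*I(-4) + (40 - 1*73) = -48*7 + (40 - 1*73) = -336 + (40 - 73) = -336 - 33 = -369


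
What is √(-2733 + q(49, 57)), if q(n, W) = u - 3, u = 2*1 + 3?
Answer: I*√2731 ≈ 52.259*I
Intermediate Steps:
u = 5 (u = 2 + 3 = 5)
q(n, W) = 2 (q(n, W) = 5 - 3 = 2)
√(-2733 + q(49, 57)) = √(-2733 + 2) = √(-2731) = I*√2731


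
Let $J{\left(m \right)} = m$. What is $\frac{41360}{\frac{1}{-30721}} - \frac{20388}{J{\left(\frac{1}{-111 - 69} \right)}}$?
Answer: $-1266950720$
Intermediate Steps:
$\frac{41360}{\frac{1}{-30721}} - \frac{20388}{J{\left(\frac{1}{-111 - 69} \right)}} = \frac{41360}{\frac{1}{-30721}} - \frac{20388}{\frac{1}{-111 - 69}} = \frac{41360}{- \frac{1}{30721}} - \frac{20388}{\frac{1}{-180}} = 41360 \left(-30721\right) - \frac{20388}{- \frac{1}{180}} = -1270620560 - -3669840 = -1270620560 + 3669840 = -1266950720$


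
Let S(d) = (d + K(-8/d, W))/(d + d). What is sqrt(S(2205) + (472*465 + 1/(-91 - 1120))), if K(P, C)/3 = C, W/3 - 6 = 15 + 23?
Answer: sqrt(32187289281710)/12110 ≈ 468.49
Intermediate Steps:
W = 132 (W = 18 + 3*(15 + 23) = 18 + 3*38 = 18 + 114 = 132)
K(P, C) = 3*C
S(d) = (396 + d)/(2*d) (S(d) = (d + 3*132)/(d + d) = (d + 396)/((2*d)) = (396 + d)*(1/(2*d)) = (396 + d)/(2*d))
sqrt(S(2205) + (472*465 + 1/(-91 - 1120))) = sqrt((1/2)*(396 + 2205)/2205 + (472*465 + 1/(-91 - 1120))) = sqrt((1/2)*(1/2205)*2601 + (219480 + 1/(-1211))) = sqrt(289/490 + (219480 - 1/1211)) = sqrt(289/490 + 265790279/1211) = sqrt(18605369527/84770) = sqrt(32187289281710)/12110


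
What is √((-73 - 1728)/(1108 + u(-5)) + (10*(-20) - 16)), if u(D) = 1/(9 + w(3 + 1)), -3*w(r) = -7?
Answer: I*√12355944238/7535 ≈ 14.752*I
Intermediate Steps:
w(r) = 7/3 (w(r) = -⅓*(-7) = 7/3)
u(D) = 3/34 (u(D) = 1/(9 + 7/3) = 1/(34/3) = 3/34)
√((-73 - 1728)/(1108 + u(-5)) + (10*(-20) - 16)) = √((-73 - 1728)/(1108 + 3/34) + (10*(-20) - 16)) = √(-1801/37675/34 + (-200 - 16)) = √(-1801*34/37675 - 216) = √(-61234/37675 - 216) = √(-8199034/37675) = I*√12355944238/7535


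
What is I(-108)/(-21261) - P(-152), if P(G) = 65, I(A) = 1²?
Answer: -1381966/21261 ≈ -65.000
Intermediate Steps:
I(A) = 1
I(-108)/(-21261) - P(-152) = 1/(-21261) - 1*65 = 1*(-1/21261) - 65 = -1/21261 - 65 = -1381966/21261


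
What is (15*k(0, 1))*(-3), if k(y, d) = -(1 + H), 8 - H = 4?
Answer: 225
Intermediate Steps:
H = 4 (H = 8 - 1*4 = 8 - 4 = 4)
k(y, d) = -5 (k(y, d) = -(1 + 4) = -1*5 = -5)
(15*k(0, 1))*(-3) = (15*(-5))*(-3) = -75*(-3) = 225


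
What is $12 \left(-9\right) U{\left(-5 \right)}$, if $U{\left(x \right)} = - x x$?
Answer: $2700$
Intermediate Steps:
$U{\left(x \right)} = - x^{2}$
$12 \left(-9\right) U{\left(-5 \right)} = 12 \left(-9\right) \left(- \left(-5\right)^{2}\right) = - 108 \left(\left(-1\right) 25\right) = \left(-108\right) \left(-25\right) = 2700$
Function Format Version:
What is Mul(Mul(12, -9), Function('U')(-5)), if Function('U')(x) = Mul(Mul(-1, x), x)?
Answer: 2700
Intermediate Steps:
Function('U')(x) = Mul(-1, Pow(x, 2))
Mul(Mul(12, -9), Function('U')(-5)) = Mul(Mul(12, -9), Mul(-1, Pow(-5, 2))) = Mul(-108, Mul(-1, 25)) = Mul(-108, -25) = 2700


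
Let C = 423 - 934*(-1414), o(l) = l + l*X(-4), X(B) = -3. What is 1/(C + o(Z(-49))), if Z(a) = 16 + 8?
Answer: 1/1321051 ≈ 7.5697e-7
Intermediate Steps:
Z(a) = 24
o(l) = -2*l (o(l) = l + l*(-3) = l - 3*l = -2*l)
C = 1321099 (C = 423 + 1320676 = 1321099)
1/(C + o(Z(-49))) = 1/(1321099 - 2*24) = 1/(1321099 - 48) = 1/1321051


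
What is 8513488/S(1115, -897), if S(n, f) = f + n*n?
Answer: 1064186/155291 ≈ 6.8529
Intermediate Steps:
S(n, f) = f + n**2
8513488/S(1115, -897) = 8513488/(-897 + 1115**2) = 8513488/(-897 + 1243225) = 8513488/1242328 = 8513488*(1/1242328) = 1064186/155291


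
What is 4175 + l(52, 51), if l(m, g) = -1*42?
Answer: 4133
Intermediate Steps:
l(m, g) = -42
4175 + l(52, 51) = 4175 - 42 = 4133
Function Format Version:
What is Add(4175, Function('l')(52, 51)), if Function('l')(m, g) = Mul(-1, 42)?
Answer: 4133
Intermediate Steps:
Function('l')(m, g) = -42
Add(4175, Function('l')(52, 51)) = Add(4175, -42) = 4133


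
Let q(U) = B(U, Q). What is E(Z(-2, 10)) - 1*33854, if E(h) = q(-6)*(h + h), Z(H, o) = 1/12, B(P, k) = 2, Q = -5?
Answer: -101561/3 ≈ -33854.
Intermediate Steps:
Z(H, o) = 1/12
q(U) = 2
E(h) = 4*h (E(h) = 2*(h + h) = 2*(2*h) = 4*h)
E(Z(-2, 10)) - 1*33854 = 4*(1/12) - 1*33854 = 1/3 - 33854 = -101561/3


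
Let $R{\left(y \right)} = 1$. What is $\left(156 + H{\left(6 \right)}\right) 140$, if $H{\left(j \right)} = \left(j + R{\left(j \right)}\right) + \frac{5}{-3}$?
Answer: $\frac{67760}{3} \approx 22587.0$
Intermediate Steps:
$H{\left(j \right)} = - \frac{2}{3} + j$ ($H{\left(j \right)} = \left(j + 1\right) + \frac{5}{-3} = \left(1 + j\right) + 5 \left(- \frac{1}{3}\right) = \left(1 + j\right) - \frac{5}{3} = - \frac{2}{3} + j$)
$\left(156 + H{\left(6 \right)}\right) 140 = \left(156 + \left(- \frac{2}{3} + 6\right)\right) 140 = \left(156 + \frac{16}{3}\right) 140 = \frac{484}{3} \cdot 140 = \frac{67760}{3}$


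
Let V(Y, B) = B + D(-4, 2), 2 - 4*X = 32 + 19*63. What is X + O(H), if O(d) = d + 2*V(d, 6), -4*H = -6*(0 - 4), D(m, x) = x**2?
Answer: -1171/4 ≈ -292.75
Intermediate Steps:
H = -6 (H = -(-3)*(0 - 4)/2 = -(-3)*(-4)/2 = -1/4*24 = -6)
X = -1227/4 (X = 1/2 - (32 + 19*63)/4 = 1/2 - (32 + 1197)/4 = 1/2 - 1/4*1229 = 1/2 - 1229/4 = -1227/4 ≈ -306.75)
V(Y, B) = 4 + B (V(Y, B) = B + 2**2 = B + 4 = 4 + B)
O(d) = 20 + d (O(d) = d + 2*(4 + 6) = d + 2*10 = d + 20 = 20 + d)
X + O(H) = -1227/4 + (20 - 6) = -1227/4 + 14 = -1171/4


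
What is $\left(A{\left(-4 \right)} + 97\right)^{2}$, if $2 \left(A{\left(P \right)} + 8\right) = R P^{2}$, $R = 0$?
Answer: $7921$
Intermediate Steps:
$A{\left(P \right)} = -8$ ($A{\left(P \right)} = -8 + \frac{0 P^{2}}{2} = -8 + \frac{1}{2} \cdot 0 = -8 + 0 = -8$)
$\left(A{\left(-4 \right)} + 97\right)^{2} = \left(-8 + 97\right)^{2} = 89^{2} = 7921$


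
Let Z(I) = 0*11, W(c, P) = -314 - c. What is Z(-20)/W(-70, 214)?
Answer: 0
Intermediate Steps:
Z(I) = 0
Z(-20)/W(-70, 214) = 0/(-314 - 1*(-70)) = 0/(-314 + 70) = 0/(-244) = 0*(-1/244) = 0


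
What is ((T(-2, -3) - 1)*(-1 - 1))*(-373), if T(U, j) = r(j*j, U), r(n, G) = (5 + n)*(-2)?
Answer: -21634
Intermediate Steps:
r(n, G) = -10 - 2*n
T(U, j) = -10 - 2*j² (T(U, j) = -10 - 2*j*j = -10 - 2*j²)
((T(-2, -3) - 1)*(-1 - 1))*(-373) = (((-10 - 2*(-3)²) - 1)*(-1 - 1))*(-373) = (((-10 - 2*9) - 1)*(-2))*(-373) = (((-10 - 18) - 1)*(-2))*(-373) = ((-28 - 1)*(-2))*(-373) = -29*(-2)*(-373) = 58*(-373) = -21634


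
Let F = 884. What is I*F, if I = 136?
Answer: 120224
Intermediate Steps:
I*F = 136*884 = 120224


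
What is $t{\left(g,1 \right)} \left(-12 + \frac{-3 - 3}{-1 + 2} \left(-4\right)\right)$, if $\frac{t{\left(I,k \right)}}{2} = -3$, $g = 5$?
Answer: $-72$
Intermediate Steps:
$t{\left(I,k \right)} = -6$ ($t{\left(I,k \right)} = 2 \left(-3\right) = -6$)
$t{\left(g,1 \right)} \left(-12 + \frac{-3 - 3}{-1 + 2} \left(-4\right)\right) = - 6 \left(-12 + \frac{-3 - 3}{-1 + 2} \left(-4\right)\right) = - 6 \left(-12 + \frac{-3 + \left(-4 + 1\right)}{1} \left(-4\right)\right) = - 6 \left(-12 + \left(-3 - 3\right) 1 \left(-4\right)\right) = - 6 \left(-12 + \left(-6\right) 1 \left(-4\right)\right) = - 6 \left(-12 - -24\right) = - 6 \left(-12 + 24\right) = \left(-6\right) 12 = -72$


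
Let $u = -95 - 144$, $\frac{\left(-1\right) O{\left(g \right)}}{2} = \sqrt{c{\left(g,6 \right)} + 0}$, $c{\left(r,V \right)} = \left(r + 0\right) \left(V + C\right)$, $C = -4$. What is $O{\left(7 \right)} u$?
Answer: $478 \sqrt{14} \approx 1788.5$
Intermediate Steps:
$c{\left(r,V \right)} = r \left(-4 + V\right)$ ($c{\left(r,V \right)} = \left(r + 0\right) \left(V - 4\right) = r \left(-4 + V\right)$)
$O{\left(g \right)} = - 2 \sqrt{2} \sqrt{g}$ ($O{\left(g \right)} = - 2 \sqrt{g \left(-4 + 6\right) + 0} = - 2 \sqrt{g 2 + 0} = - 2 \sqrt{2 g + 0} = - 2 \sqrt{2 g} = - 2 \sqrt{2} \sqrt{g}$)
$u = -239$
$O{\left(7 \right)} u = - 2 \sqrt{2} \sqrt{7} \left(-239\right) = - 2 \sqrt{14} \left(-239\right) = 478 \sqrt{14}$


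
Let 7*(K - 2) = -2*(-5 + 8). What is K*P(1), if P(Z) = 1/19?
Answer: 8/133 ≈ 0.060150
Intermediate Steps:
P(Z) = 1/19
K = 8/7 (K = 2 + (-2*(-5 + 8))/7 = 2 + (-2*3)/7 = 2 + (1/7)*(-6) = 2 - 6/7 = 8/7 ≈ 1.1429)
K*P(1) = (8/7)*(1/19) = 8/133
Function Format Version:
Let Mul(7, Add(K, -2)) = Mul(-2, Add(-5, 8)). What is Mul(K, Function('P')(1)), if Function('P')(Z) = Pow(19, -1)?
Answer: Rational(8, 133) ≈ 0.060150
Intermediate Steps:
Function('P')(Z) = Rational(1, 19)
K = Rational(8, 7) (K = Add(2, Mul(Rational(1, 7), Mul(-2, Add(-5, 8)))) = Add(2, Mul(Rational(1, 7), Mul(-2, 3))) = Add(2, Mul(Rational(1, 7), -6)) = Add(2, Rational(-6, 7)) = Rational(8, 7) ≈ 1.1429)
Mul(K, Function('P')(1)) = Mul(Rational(8, 7), Rational(1, 19)) = Rational(8, 133)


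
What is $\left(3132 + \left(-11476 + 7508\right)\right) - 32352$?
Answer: $-33188$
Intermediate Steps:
$\left(3132 + \left(-11476 + 7508\right)\right) - 32352 = \left(3132 - 3968\right) - 32352 = -836 - 32352 = -33188$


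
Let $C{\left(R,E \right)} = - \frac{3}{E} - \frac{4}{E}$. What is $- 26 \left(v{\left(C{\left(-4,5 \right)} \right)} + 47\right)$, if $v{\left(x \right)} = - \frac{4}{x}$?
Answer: $- \frac{9074}{7} \approx -1296.3$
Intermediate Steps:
$C{\left(R,E \right)} = - \frac{7}{E}$
$- 26 \left(v{\left(C{\left(-4,5 \right)} \right)} + 47\right) = - 26 \left(- \frac{4}{\left(-7\right) \frac{1}{5}} + 47\right) = - 26 \left(- \frac{4}{- \frac{7}{5}} + 47\right) = - 26 \left(\left(-4\right) \left(- \frac{5}{7}\right) + 47\right) = - 26 \left(\frac{20}{7} + 47\right) = \left(-26\right) \frac{349}{7} = - \frac{9074}{7}$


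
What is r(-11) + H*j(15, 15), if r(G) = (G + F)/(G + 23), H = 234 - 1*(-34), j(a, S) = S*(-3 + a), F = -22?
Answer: 192949/4 ≈ 48237.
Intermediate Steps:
H = 268 (H = 234 + 34 = 268)
r(G) = (-22 + G)/(23 + G) (r(G) = (G - 22)/(G + 23) = (-22 + G)/(23 + G))
r(-11) + H*j(15, 15) = (-22 - 11)/(23 - 11) + 268*(15*(-3 + 15)) = -33/12 + 268*(15*12) = (1/12)*(-33) + 268*180 = -11/4 + 48240 = 192949/4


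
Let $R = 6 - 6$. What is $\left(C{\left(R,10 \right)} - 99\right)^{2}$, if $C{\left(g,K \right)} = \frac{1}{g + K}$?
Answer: $\frac{978121}{100} \approx 9781.2$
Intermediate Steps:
$R = 0$
$C{\left(g,K \right)} = \frac{1}{K + g}$
$\left(C{\left(R,10 \right)} - 99\right)^{2} = \left(\frac{1}{10 + 0} - 99\right)^{2} = \left(\frac{1}{10} - 99\right)^{2} = \left(- \frac{989}{10}\right)^{2} = \frac{978121}{100}$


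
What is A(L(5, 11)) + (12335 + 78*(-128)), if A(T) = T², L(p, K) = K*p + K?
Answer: 6707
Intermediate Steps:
L(p, K) = K + K*p
A(L(5, 11)) + (12335 + 78*(-128)) = (11*(1 + 5))² + (12335 + 78*(-128)) = (11*6)² + (12335 - 9984) = 66² + 2351 = 4356 + 2351 = 6707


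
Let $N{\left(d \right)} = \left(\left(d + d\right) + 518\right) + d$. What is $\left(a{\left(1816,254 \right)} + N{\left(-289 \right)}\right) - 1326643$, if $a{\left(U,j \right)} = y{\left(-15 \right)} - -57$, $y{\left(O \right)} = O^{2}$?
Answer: $-1326710$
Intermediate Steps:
$N{\left(d \right)} = 518 + 3 d$ ($N{\left(d \right)} = \left(2 d + 518\right) + d = \left(518 + 2 d\right) + d = 518 + 3 d$)
$a{\left(U,j \right)} = 282$ ($a{\left(U,j \right)} = \left(-15\right)^{2} - -57 = 225 + 57 = 282$)
$\left(a{\left(1816,254 \right)} + N{\left(-289 \right)}\right) - 1326643 = \left(282 + \left(518 + 3 \left(-289\right)\right)\right) - 1326643 = \left(282 + \left(518 - 867\right)\right) - 1326643 = \left(282 - 349\right) - 1326643 = -67 - 1326643 = -1326710$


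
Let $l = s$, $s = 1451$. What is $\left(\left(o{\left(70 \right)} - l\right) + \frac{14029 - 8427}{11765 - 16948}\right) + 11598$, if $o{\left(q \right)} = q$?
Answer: $\frac{52949109}{5183} \approx 10216.0$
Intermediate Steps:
$l = 1451$
$\left(\left(o{\left(70 \right)} - l\right) + \frac{14029 - 8427}{11765 - 16948}\right) + 11598 = \left(\left(70 - 1451\right) + \frac{14029 - 8427}{11765 - 16948}\right) + 11598 = \left(\left(70 - 1451\right) + \frac{5602}{-5183}\right) + 11598 = \left(-1381 + 5602 \left(- \frac{1}{5183}\right)\right) + 11598 = \left(-1381 - \frac{5602}{5183}\right) + 11598 = - \frac{7163325}{5183} + 11598 = \frac{52949109}{5183}$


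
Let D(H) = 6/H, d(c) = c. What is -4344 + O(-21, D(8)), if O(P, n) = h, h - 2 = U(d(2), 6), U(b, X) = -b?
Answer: -4344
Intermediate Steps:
h = 0 (h = 2 - 1*2 = 2 - 2 = 0)
O(P, n) = 0
-4344 + O(-21, D(8)) = -4344 + 0 = -4344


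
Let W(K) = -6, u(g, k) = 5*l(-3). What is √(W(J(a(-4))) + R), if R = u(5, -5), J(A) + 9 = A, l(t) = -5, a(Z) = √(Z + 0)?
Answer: I*√31 ≈ 5.5678*I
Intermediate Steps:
a(Z) = √Z
J(A) = -9 + A
u(g, k) = -25 (u(g, k) = 5*(-5) = -25)
R = -25
√(W(J(a(-4))) + R) = √(-6 - 25) = √(-31) = I*√31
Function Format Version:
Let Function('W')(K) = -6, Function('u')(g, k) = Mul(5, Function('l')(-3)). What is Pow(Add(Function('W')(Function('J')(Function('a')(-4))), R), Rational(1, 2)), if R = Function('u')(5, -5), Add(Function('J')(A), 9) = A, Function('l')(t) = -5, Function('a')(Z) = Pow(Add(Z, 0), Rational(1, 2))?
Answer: Mul(I, Pow(31, Rational(1, 2))) ≈ Mul(5.5678, I)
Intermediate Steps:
Function('a')(Z) = Pow(Z, Rational(1, 2))
Function('J')(A) = Add(-9, A)
Function('u')(g, k) = -25 (Function('u')(g, k) = Mul(5, -5) = -25)
R = -25
Pow(Add(Function('W')(Function('J')(Function('a')(-4))), R), Rational(1, 2)) = Pow(Add(-6, -25), Rational(1, 2)) = Pow(-31, Rational(1, 2)) = Mul(I, Pow(31, Rational(1, 2)))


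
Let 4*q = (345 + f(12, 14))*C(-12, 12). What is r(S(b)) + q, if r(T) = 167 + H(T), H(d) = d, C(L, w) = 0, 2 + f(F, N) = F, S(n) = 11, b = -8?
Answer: 178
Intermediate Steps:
f(F, N) = -2 + F
r(T) = 167 + T
q = 0 (q = ((345 + (-2 + 12))*0)/4 = ((345 + 10)*0)/4 = (355*0)/4 = (¼)*0 = 0)
r(S(b)) + q = (167 + 11) + 0 = 178 + 0 = 178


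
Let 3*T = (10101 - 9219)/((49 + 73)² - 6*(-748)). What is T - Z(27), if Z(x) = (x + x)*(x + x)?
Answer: -28244229/9686 ≈ -2916.0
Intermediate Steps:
Z(x) = 4*x² (Z(x) = (2*x)*(2*x) = 4*x²)
T = 147/9686 (T = ((10101 - 9219)/((49 + 73)² - 6*(-748)))/3 = (882/(122² + 4488))/3 = (882/(14884 + 4488))/3 = (882/19372)/3 = (882*(1/19372))/3 = (⅓)*(441/9686) = 147/9686 ≈ 0.015177)
T - Z(27) = 147/9686 - 4*27² = 147/9686 - 4*729 = 147/9686 - 1*2916 = 147/9686 - 2916 = -28244229/9686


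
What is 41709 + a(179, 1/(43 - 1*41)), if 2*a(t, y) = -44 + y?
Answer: 166749/4 ≈ 41687.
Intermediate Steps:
a(t, y) = -22 + y/2 (a(t, y) = (-44 + y)/2 = -22 + y/2)
41709 + a(179, 1/(43 - 1*41)) = 41709 + (-22 + 1/(2*(43 - 1*41))) = 41709 + (-22 + 1/(2*(43 - 41))) = 41709 + (-22 + (½)/2) = 41709 + (-22 + (½)*(½)) = 41709 + (-22 + ¼) = 41709 - 87/4 = 166749/4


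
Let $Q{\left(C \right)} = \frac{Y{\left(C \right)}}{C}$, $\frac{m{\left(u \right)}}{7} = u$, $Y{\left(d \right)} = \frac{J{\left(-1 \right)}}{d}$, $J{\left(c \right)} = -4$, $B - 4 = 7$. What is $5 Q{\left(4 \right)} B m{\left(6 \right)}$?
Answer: $- \frac{1155}{2} \approx -577.5$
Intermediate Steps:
$B = 11$ ($B = 4 + 7 = 11$)
$Y{\left(d \right)} = - \frac{4}{d}$
$m{\left(u \right)} = 7 u$
$Q{\left(C \right)} = - \frac{4}{C^{2}}$ ($Q{\left(C \right)} = \frac{\left(-4\right) \frac{1}{C}}{C} = - \frac{4}{C^{2}}$)
$5 Q{\left(4 \right)} B m{\left(6 \right)} = 5 \left(- \frac{4}{16}\right) 11 \cdot 7 \cdot 6 = 5 \left(\left(-4\right) \frac{1}{16}\right) 11 \cdot 42 = 5 \left(- \frac{1}{4}\right) 11 \cdot 42 = \left(- \frac{5}{4}\right) 11 \cdot 42 = \left(- \frac{55}{4}\right) 42 = - \frac{1155}{2}$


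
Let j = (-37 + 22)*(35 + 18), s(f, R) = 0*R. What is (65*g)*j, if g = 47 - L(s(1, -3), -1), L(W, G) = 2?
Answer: -2325375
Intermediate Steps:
s(f, R) = 0
g = 45 (g = 47 - 1*2 = 47 - 2 = 45)
j = -795 (j = -15*53 = -795)
(65*g)*j = (65*45)*(-795) = 2925*(-795) = -2325375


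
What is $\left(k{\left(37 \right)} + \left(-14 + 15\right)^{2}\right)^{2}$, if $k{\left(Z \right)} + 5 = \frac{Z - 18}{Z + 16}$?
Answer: $\frac{37249}{2809} \approx 13.261$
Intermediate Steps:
$k{\left(Z \right)} = -5 + \frac{-18 + Z}{16 + Z}$ ($k{\left(Z \right)} = -5 + \frac{Z - 18}{Z + 16} = -5 + \frac{-18 + Z}{16 + Z}$)
$\left(k{\left(37 \right)} + \left(-14 + 15\right)^{2}\right)^{2} = \left(\frac{2 \left(-49 - 74\right)}{16 + 37} + \left(-14 + 15\right)^{2}\right)^{2} = \left(\frac{2 \left(-49 - 74\right)}{53} + 1^{2}\right)^{2} = \left(2 \cdot \frac{1}{53} \left(-123\right) + 1\right)^{2} = \left(- \frac{246}{53} + 1\right)^{2} = \left(- \frac{193}{53}\right)^{2} = \frac{37249}{2809}$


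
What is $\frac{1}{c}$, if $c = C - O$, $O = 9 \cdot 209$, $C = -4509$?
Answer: $- \frac{1}{6390} \approx -0.00015649$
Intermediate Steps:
$O = 1881$
$c = -6390$ ($c = -4509 - 1881 = -6390$)
$\frac{1}{c} = \frac{1}{-6390} = - \frac{1}{6390}$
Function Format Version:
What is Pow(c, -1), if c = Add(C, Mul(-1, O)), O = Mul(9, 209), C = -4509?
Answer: Rational(-1, 6390) ≈ -0.00015649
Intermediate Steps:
O = 1881
c = -6390 (c = Add(-4509, Mul(-1, 1881)) = Add(-4509, -1881) = -6390)
Pow(c, -1) = Pow(-6390, -1) = Rational(-1, 6390)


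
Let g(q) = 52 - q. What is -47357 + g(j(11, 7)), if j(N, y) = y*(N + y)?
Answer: -47431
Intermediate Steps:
-47357 + g(j(11, 7)) = -47357 + (52 - 7*(11 + 7)) = -47357 + (52 - 7*18) = -47357 + (52 - 1*126) = -47357 + (52 - 126) = -47357 - 74 = -47431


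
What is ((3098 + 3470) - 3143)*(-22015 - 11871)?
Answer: -116059550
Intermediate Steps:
((3098 + 3470) - 3143)*(-22015 - 11871) = (6568 - 3143)*(-33886) = 3425*(-33886) = -116059550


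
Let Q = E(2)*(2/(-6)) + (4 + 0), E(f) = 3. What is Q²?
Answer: 9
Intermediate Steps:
Q = 3 (Q = 3*(2/(-6)) + (4 + 0) = 3*(2*(-⅙)) + 4 = 3*(-⅓) + 4 = -1 + 4 = 3)
Q² = 3² = 9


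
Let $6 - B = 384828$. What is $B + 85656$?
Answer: $-299166$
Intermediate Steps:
$B = -384822$ ($B = 6 - 384828 = -384822$)
$B + 85656 = -384822 + 85656 = -299166$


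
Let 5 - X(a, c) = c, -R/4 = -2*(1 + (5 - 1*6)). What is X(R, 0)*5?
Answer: 25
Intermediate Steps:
R = 0 (R = -(-8)*(1 + (5 - 1*6)) = -(-8)*(1 + (5 - 6)) = -(-8)*(1 - 1) = -(-8)*0 = -4*0 = 0)
X(a, c) = 5 - c
X(R, 0)*5 = (5 - 1*0)*5 = (5 + 0)*5 = 5*5 = 25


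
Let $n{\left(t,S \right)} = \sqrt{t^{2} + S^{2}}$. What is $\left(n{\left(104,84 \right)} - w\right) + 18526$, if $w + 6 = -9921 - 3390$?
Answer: $31843 + 4 \sqrt{1117} \approx 31977.0$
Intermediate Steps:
$w = -13317$ ($w = -6 - 13311 = -13317$)
$n{\left(t,S \right)} = \sqrt{S^{2} + t^{2}}$
$\left(n{\left(104,84 \right)} - w\right) + 18526 = \left(\sqrt{84^{2} + 104^{2}} - -13317\right) + 18526 = \left(\sqrt{7056 + 10816} + 13317\right) + 18526 = \left(\sqrt{17872} + 13317\right) + 18526 = \left(4 \sqrt{1117} + 13317\right) + 18526 = \left(13317 + 4 \sqrt{1117}\right) + 18526 = 31843 + 4 \sqrt{1117}$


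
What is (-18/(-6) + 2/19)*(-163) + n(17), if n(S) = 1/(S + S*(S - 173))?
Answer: -25340814/50065 ≈ -506.16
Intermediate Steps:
n(S) = 1/(S + S*(-173 + S))
(-18/(-6) + 2/19)*(-163) + n(17) = (-18/(-6) + 2/19)*(-163) + 1/(17*(-172 + 17)) = (-18*(-⅙) + 2*(1/19))*(-163) + (1/17)/(-155) = (3 + 2/19)*(-163) + (1/17)*(-1/155) = (59/19)*(-163) - 1/2635 = -9617/19 - 1/2635 = -25340814/50065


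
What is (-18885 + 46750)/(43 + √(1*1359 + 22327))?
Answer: -1198195/21837 + 27865*√23686/21837 ≈ 141.52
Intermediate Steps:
(-18885 + 46750)/(43 + √(1*1359 + 22327)) = 27865/(43 + √(1359 + 22327)) = 27865/(43 + √23686)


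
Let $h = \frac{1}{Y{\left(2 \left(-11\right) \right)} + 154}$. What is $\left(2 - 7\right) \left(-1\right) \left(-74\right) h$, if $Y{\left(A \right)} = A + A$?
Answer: $- \frac{37}{11} \approx -3.3636$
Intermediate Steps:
$Y{\left(A \right)} = 2 A$
$h = \frac{1}{110}$ ($h = \frac{1}{2 \cdot 2 \left(-11\right) + 154} = \frac{1}{2 \left(-22\right) + 154} = \frac{1}{-44 + 154} = \frac{1}{110} \approx 0.0090909$)
$\left(2 - 7\right) \left(-1\right) \left(-74\right) h = \left(2 - 7\right) \left(-1\right) \left(-74\right) \frac{1}{110} = \left(-5\right) \left(-1\right) \left(-74\right) \frac{1}{110} = 5 \left(-74\right) \frac{1}{110} = \left(-370\right) \frac{1}{110} = - \frac{37}{11}$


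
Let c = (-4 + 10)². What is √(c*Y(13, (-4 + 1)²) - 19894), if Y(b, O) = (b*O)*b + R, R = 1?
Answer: √34898 ≈ 186.81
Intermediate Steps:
c = 36 (c = 6² = 36)
Y(b, O) = 1 + O*b² (Y(b, O) = (b*O)*b + 1 = (O*b)*b + 1 = O*b² + 1 = 1 + O*b²)
√(c*Y(13, (-4 + 1)²) - 19894) = √(36*(1 + (-4 + 1)²*13²) - 19894) = √(36*(1 + (-3)²*169) - 19894) = √(36*(1 + 9*169) - 19894) = √(36*(1 + 1521) - 19894) = √(36*1522 - 19894) = √(54792 - 19894) = √34898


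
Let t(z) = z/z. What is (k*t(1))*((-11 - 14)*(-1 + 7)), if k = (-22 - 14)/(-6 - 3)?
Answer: -600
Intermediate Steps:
t(z) = 1
k = 4 (k = -36/(-9) = -36*(-⅑) = 4)
(k*t(1))*((-11 - 14)*(-1 + 7)) = (4*1)*((-11 - 14)*(-1 + 7)) = 4*(-25*6) = 4*(-150) = -600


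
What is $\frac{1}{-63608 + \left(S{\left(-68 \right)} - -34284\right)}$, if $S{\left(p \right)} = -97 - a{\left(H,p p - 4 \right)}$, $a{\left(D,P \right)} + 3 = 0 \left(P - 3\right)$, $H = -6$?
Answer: $- \frac{1}{29418} \approx -3.3993 \cdot 10^{-5}$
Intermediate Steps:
$a{\left(D,P \right)} = -3$ ($a{\left(D,P \right)} = -3 + 0 \left(P - 3\right) = -3 + 0 \left(-3 + P\right) = -3 + 0 = -3$)
$S{\left(p \right)} = -94$ ($S{\left(p \right)} = -97 - -3 = -97 + 3 = -94$)
$\frac{1}{-63608 + \left(S{\left(-68 \right)} - -34284\right)} = \frac{1}{-63608 - -34190} = \frac{1}{-63608 + \left(-94 + 34284\right)} = \frac{1}{-63608 + 34190} = \frac{1}{-29418} = - \frac{1}{29418}$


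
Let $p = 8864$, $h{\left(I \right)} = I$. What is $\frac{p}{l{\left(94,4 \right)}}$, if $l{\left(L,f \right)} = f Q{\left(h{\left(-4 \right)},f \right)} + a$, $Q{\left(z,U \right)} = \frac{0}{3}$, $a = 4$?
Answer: $2216$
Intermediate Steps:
$Q{\left(z,U \right)} = 0$ ($Q{\left(z,U \right)} = 0 \cdot \frac{1}{3} = 0$)
$l{\left(L,f \right)} = 4$ ($l{\left(L,f \right)} = f 0 + 4 = 0 + 4 = 4$)
$\frac{p}{l{\left(94,4 \right)}} = \frac{8864}{4} = 8864 \cdot \frac{1}{4} = 2216$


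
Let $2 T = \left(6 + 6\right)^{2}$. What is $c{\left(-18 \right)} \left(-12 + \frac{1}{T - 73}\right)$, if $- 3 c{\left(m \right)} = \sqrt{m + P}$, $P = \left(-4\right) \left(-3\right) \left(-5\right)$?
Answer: $\frac{13 i \sqrt{78}}{3} \approx 38.271 i$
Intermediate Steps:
$P = -60$ ($P = 12 \left(-5\right) = -60$)
$T = 72$ ($T = \frac{\left(6 + 6\right)^{2}}{2} = \frac{12^{2}}{2} = \frac{1}{2} \cdot 144 = 72$)
$c{\left(m \right)} = - \frac{\sqrt{-60 + m}}{3}$ ($c{\left(m \right)} = - \frac{\sqrt{m - 60}}{3} = - \frac{\sqrt{-60 + m}}{3}$)
$c{\left(-18 \right)} \left(-12 + \frac{1}{T - 73}\right) = - \frac{\sqrt{-60 - 18}}{3} \left(-12 + \frac{1}{72 - 73}\right) = - \frac{\sqrt{-78}}{3} \left(-12 + \frac{1}{-1}\right) = - \frac{i \sqrt{78}}{3} \left(-12 - 1\right) = - \frac{i \sqrt{78}}{3} \left(-13\right) = \frac{13 i \sqrt{78}}{3}$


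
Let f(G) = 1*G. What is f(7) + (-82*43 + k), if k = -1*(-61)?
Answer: -3458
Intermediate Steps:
k = 61
f(G) = G
f(7) + (-82*43 + k) = 7 + (-82*43 + 61) = 7 + (-3526 + 61) = 7 - 3465 = -3458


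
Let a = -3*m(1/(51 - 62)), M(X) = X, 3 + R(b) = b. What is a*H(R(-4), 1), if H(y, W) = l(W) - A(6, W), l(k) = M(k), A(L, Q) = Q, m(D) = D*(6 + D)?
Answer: 0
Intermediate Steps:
R(b) = -3 + b
l(k) = k
a = 195/121 (a = -3*(6 + 1/(51 - 62))/(51 - 62) = -3*(6 + 1/(-11))/(-11) = -(-3)*(6 - 1/11)/11 = -(-3)*65/(11*11) = -3*(-65/121) = 195/121 ≈ 1.6116)
H(y, W) = 0 (H(y, W) = W - W = 0)
a*H(R(-4), 1) = (195/121)*0 = 0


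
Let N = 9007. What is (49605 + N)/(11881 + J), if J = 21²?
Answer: 29306/6161 ≈ 4.7567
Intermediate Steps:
J = 441
(49605 + N)/(11881 + J) = (49605 + 9007)/(11881 + 441) = 58612/12322 = 58612*(1/12322) = 29306/6161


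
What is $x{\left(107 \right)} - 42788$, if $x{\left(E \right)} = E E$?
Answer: $-31339$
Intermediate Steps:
$x{\left(E \right)} = E^{2}$
$x{\left(107 \right)} - 42788 = 107^{2} - 42788 = 11449 - 42788 = -31339$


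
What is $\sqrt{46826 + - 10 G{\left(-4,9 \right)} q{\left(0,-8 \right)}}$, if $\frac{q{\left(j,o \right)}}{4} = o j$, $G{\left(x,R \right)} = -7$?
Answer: $\sqrt{46826} \approx 216.39$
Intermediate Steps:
$q{\left(j,o \right)} = 4 j o$ ($q{\left(j,o \right)} = 4 o j = 4 j o$)
$\sqrt{46826 + - 10 G{\left(-4,9 \right)} q{\left(0,-8 \right)}} = \sqrt{46826 + \left(-10\right) \left(-7\right) 4 \cdot 0 \left(-8\right)} = \sqrt{46826 + 70 \cdot 0} = \sqrt{46826 + 0} = \sqrt{46826}$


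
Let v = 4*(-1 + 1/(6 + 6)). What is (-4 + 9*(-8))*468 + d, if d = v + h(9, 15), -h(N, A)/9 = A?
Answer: -107120/3 ≈ -35707.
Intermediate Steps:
h(N, A) = -9*A
v = -11/3 (v = 4*(-1 + 1/12) = 4*(-11/12) = -11/3 ≈ -3.6667)
d = -416/3 (d = -11/3 - 9*15 = -11/3 - 135 = -416/3 ≈ -138.67)
(-4 + 9*(-8))*468 + d = (-4 + 9*(-8))*468 - 416/3 = (-4 - 72)*468 - 416/3 = -76*468 - 416/3 = -35568 - 416/3 = -107120/3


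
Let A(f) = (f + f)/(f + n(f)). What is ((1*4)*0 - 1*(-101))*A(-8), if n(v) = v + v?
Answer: 202/3 ≈ 67.333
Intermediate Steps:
n(v) = 2*v
A(f) = 2/3 (A(f) = (f + f)/(f + 2*f) = (2*f)/((3*f)) = (2*f)*(1/(3*f)) = 2/3)
((1*4)*0 - 1*(-101))*A(-8) = ((1*4)*0 - 1*(-101))*(2/3) = (4*0 + 101)*(2/3) = (0 + 101)*(2/3) = 101*(2/3) = 202/3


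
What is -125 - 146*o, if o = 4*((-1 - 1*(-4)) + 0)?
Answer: -1877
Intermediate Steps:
o = 12 (o = 4*((-1 + 4) + 0) = 4*(3 + 0) = 4*3 = 12)
-125 - 146*o = -125 - 146*12 = -125 - 1752 = -1877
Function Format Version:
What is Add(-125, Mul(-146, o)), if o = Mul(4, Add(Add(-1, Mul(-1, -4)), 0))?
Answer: -1877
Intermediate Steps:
o = 12 (o = Mul(4, Add(Add(-1, 4), 0)) = Mul(4, Add(3, 0)) = Mul(4, 3) = 12)
Add(-125, Mul(-146, o)) = Add(-125, Mul(-146, 12)) = Add(-125, -1752) = -1877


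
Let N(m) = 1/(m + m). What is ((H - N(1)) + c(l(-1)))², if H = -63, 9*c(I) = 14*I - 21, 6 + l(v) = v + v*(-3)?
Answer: 1682209/324 ≈ 5192.0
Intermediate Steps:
l(v) = -6 - 2*v (l(v) = -6 + (v + v*(-3)) = -6 + (v - 3*v) = -6 - 2*v)
N(m) = 1/(2*m)
c(I) = -7/3 + 14*I/9 (c(I) = (14*I - 21)/9 = (-21 + 14*I)/9 = -7/3 + 14*I/9)
((H - N(1)) + c(l(-1)))² = ((-63 - 1/(2*1)) + (-7/3 + 14*(-6 - 2*(-1))/9))² = ((-63 - 1/2) + (-7/3 + 14*(-6 + 2)/9))² = ((-63 - 1*½) + (-7/3 + (14/9)*(-4)))² = ((-63 - ½) + (-7/3 - 56/9))² = (-127/2 - 77/9)² = (-1297/18)² = 1682209/324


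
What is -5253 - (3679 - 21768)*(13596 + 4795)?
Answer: 332669546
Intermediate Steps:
-5253 - (3679 - 21768)*(13596 + 4795) = -5253 - (-18089)*18391 = -5253 - 1*(-332674799) = -5253 + 332674799 = 332669546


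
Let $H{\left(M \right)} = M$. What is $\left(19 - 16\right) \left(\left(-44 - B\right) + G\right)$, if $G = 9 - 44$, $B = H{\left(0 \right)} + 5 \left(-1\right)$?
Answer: $-222$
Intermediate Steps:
$B = -5$ ($B = 0 + 5 \left(-1\right) = 0 - 5 = -5$)
$G = -35$
$\left(19 - 16\right) \left(\left(-44 - B\right) + G\right) = \left(19 - 16\right) \left(\left(-44 - -5\right) - 35\right) = \left(19 - 16\right) \left(\left(-44 + 5\right) - 35\right) = 3 \left(-39 - 35\right) = 3 \left(-74\right) = -222$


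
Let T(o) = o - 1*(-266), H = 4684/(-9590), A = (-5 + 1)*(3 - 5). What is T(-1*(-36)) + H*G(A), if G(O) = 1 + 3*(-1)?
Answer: 1452774/4795 ≈ 302.98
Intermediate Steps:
A = 8 (A = -4*(-2) = 8)
G(O) = -2 (G(O) = 1 - 3 = -2)
H = -2342/4795 (H = 4684*(-1/9590) = -2342/4795 ≈ -0.48843)
T(o) = 266 + o (T(o) = o + 266 = 266 + o)
T(-1*(-36)) + H*G(A) = (266 - 1*(-36)) - 2342/4795*(-2) = (266 + 36) + 4684/4795 = 302 + 4684/4795 = 1452774/4795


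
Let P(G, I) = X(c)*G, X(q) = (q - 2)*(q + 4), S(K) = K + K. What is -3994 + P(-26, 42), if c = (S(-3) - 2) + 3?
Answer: -4176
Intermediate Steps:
S(K) = 2*K
c = -5 (c = (2*(-3) - 2) + 3 = (-6 - 2) + 3 = -8 + 3 = -5)
X(q) = (-2 + q)*(4 + q)
P(G, I) = 7*G (P(G, I) = (-8 + (-5)**2 + 2*(-5))*G = (-8 + 25 - 10)*G = 7*G)
-3994 + P(-26, 42) = -3994 + 7*(-26) = -3994 - 182 = -4176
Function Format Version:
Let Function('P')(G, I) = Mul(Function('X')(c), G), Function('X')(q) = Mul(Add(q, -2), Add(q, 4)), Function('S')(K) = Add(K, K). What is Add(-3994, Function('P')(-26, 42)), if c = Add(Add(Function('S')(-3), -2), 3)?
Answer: -4176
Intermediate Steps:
Function('S')(K) = Mul(2, K)
c = -5 (c = Add(Add(Mul(2, -3), -2), 3) = Add(Add(-6, -2), 3) = Add(-8, 3) = -5)
Function('X')(q) = Mul(Add(-2, q), Add(4, q))
Function('P')(G, I) = Mul(7, G) (Function('P')(G, I) = Mul(Add(-8, Pow(-5, 2), Mul(2, -5)), G) = Mul(Add(-8, 25, -10), G) = Mul(7, G))
Add(-3994, Function('P')(-26, 42)) = Add(-3994, Mul(7, -26)) = Add(-3994, -182) = -4176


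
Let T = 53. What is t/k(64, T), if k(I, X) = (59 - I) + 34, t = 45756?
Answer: 45756/29 ≈ 1577.8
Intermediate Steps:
k(I, X) = 93 - I
t/k(64, T) = 45756/(93 - 1*64) = 45756/(93 - 64) = 45756/29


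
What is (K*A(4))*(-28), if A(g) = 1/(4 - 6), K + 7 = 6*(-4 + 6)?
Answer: 70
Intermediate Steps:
K = 5 (K = -7 + 6*(-4 + 6) = -7 + 6*2 = -7 + 12 = 5)
A(g) = -½ (A(g) = 1/(-2) = -½)
(K*A(4))*(-28) = (5*(-½))*(-28) = -5/2*(-28) = 70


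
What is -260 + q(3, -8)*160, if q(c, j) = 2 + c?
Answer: 540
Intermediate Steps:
-260 + q(3, -8)*160 = -260 + (2 + 3)*160 = -260 + 5*160 = -260 + 800 = 540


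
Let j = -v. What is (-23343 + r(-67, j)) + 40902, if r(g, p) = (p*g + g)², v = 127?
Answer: 71284923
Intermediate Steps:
j = -127 (j = -1*127 = -127)
r(g, p) = (g + g*p)² (r(g, p) = (g*p + g)² = (g + g*p)²)
(-23343 + r(-67, j)) + 40902 = (-23343 + (-67)²*(1 - 127)²) + 40902 = (-23343 + 4489*(-126)²) + 40902 = (-23343 + 4489*15876) + 40902 = (-23343 + 71267364) + 40902 = 71244021 + 40902 = 71284923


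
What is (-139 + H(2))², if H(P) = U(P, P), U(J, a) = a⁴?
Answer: 15129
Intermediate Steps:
H(P) = P⁴
(-139 + H(2))² = (-139 + 2⁴)² = (-139 + 16)² = (-123)² = 15129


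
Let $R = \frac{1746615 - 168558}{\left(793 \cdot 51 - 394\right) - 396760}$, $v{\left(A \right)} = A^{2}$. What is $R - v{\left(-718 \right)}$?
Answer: $- \frac{183894659621}{356711} \approx -5.1553 \cdot 10^{5}$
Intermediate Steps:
$R = - \frac{1578057}{356711}$ ($R = \frac{1578057}{\left(40443 - 394\right) - 396760} = \frac{1578057}{40049 - 396760} = \frac{1578057}{-356711} = 1578057 \left(- \frac{1}{356711}\right) = - \frac{1578057}{356711} \approx -4.4239$)
$R - v{\left(-718 \right)} = - \frac{1578057}{356711} - \left(-718\right)^{2} = - \frac{1578057}{356711} - 515524 = - \frac{183894659621}{356711}$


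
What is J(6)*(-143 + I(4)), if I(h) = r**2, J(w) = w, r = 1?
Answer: -852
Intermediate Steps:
I(h) = 1 (I(h) = 1**2 = 1)
J(6)*(-143 + I(4)) = 6*(-143 + 1) = 6*(-142) = -852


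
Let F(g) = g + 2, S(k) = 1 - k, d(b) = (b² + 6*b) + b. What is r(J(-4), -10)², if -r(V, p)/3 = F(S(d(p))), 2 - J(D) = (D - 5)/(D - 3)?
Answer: 6561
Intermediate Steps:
d(b) = b² + 7*b
F(g) = 2 + g
J(D) = 2 - (-5 + D)/(-3 + D) (J(D) = 2 - (D - 5)/(D - 3) = 2 - (-5 + D)/(-3 + D))
r(V, p) = -9 + 3*p*(7 + p) (r(V, p) = -3*(2 + (1 - p*(7 + p))) = -3*(3 - p*(7 + p)) = -9 + 3*p*(7 + p))
r(J(-4), -10)² = (-9 + 3*(-10)*(7 - 10))² = (-9 + 3*(-10)*(-3))² = (-9 + 90)² = 81² = 6561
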